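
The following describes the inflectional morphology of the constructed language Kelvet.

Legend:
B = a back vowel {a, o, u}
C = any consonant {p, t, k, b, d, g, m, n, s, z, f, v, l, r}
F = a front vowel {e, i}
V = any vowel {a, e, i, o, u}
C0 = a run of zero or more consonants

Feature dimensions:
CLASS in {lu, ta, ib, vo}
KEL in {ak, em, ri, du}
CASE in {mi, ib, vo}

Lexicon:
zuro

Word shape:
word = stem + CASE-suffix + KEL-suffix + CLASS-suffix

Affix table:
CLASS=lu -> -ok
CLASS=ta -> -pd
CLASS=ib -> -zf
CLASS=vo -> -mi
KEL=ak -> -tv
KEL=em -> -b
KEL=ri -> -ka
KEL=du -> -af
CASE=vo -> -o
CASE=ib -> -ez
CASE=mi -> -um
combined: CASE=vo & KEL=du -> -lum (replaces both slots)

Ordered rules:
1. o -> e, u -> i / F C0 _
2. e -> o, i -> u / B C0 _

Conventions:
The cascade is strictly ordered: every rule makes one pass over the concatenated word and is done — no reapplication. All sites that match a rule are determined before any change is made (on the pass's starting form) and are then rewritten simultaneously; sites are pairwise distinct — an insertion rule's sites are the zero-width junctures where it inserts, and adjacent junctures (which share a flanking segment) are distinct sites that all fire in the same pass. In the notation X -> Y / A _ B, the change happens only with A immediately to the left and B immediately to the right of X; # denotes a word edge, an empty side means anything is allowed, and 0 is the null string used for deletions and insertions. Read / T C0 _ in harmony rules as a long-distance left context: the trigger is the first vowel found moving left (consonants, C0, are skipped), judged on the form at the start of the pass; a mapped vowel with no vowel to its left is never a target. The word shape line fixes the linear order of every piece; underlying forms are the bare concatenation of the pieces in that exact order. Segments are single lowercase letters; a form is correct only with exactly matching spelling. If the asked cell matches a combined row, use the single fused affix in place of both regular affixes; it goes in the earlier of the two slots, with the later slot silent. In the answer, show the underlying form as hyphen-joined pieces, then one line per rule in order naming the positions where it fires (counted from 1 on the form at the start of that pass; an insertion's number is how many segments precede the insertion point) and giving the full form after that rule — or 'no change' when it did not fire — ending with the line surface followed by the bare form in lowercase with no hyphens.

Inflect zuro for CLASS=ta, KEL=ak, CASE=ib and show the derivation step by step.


underlying: zuro-ez-tv-pd
1. o -> e, u -> i / F C0 _: no change
2. e -> o, i -> u / B C0 _: fires at position(s) 5: zurooztvpd
surface: zurooztvpd


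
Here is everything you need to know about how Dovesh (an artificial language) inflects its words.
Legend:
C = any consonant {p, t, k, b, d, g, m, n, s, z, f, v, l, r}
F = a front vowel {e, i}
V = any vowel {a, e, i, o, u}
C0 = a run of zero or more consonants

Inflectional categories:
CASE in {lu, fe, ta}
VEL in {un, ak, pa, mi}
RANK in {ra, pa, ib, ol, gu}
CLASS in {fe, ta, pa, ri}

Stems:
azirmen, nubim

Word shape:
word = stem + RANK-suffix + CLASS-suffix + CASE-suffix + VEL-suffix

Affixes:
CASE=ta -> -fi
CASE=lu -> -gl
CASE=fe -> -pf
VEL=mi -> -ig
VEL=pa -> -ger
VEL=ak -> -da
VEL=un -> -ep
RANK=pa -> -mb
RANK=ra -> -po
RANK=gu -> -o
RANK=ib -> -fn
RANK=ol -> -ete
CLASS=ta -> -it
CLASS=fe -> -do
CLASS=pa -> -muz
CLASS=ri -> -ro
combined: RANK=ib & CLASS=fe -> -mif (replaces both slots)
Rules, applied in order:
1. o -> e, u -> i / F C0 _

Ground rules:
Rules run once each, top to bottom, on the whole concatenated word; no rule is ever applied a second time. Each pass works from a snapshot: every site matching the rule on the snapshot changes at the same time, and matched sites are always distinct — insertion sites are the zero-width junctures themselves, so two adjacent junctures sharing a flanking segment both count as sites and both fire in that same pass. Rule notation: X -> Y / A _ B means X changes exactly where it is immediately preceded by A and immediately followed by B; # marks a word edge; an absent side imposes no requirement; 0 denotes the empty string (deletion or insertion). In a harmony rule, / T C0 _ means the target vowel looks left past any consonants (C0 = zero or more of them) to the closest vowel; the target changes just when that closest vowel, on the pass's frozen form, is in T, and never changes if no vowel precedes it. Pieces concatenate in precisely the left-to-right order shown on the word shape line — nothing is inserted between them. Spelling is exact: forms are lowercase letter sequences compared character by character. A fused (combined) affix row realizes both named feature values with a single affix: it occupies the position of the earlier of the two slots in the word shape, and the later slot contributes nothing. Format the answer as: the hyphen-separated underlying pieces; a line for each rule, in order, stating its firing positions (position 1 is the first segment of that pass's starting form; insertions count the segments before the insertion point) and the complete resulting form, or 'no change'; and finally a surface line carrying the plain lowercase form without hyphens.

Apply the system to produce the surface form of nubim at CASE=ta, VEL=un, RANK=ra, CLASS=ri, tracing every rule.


underlying: nubim-po-ro-fi-ep
1. o -> e, u -> i / F C0 _: fires at position(s) 7: nubimperofiep
surface: nubimperofiep


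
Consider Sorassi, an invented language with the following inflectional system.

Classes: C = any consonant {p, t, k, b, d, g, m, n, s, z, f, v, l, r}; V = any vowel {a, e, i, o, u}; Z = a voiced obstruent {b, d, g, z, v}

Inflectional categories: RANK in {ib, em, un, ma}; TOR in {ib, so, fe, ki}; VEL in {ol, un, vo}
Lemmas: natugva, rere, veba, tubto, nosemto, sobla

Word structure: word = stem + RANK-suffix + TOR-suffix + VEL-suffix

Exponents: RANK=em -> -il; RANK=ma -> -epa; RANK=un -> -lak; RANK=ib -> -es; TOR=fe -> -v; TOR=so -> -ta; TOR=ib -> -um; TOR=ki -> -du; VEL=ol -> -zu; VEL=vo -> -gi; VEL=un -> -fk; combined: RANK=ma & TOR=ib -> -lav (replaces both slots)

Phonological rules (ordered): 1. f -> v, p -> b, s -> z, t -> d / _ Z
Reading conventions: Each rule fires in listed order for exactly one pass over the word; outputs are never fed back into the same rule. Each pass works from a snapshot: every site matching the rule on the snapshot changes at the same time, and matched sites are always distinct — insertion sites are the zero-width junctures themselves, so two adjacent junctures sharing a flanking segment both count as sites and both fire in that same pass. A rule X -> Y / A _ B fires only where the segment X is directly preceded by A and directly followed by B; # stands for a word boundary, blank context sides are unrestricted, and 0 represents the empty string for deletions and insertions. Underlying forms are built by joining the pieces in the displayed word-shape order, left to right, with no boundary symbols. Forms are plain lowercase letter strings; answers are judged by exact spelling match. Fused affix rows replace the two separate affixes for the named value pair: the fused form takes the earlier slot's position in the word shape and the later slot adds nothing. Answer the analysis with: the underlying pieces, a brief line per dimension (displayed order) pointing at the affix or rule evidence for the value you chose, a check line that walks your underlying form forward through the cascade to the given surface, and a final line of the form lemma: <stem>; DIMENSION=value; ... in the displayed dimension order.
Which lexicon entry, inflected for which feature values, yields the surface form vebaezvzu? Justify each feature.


underlying: veba-es-v-zu
RANK=ib - signalled by the affix -es
TOR=fe - signalled by the affix -v
VEL=ol - signalled by the affix -zu
check: vebaesvzu -> vebaezvzu
lemma: veba; RANK=ib; TOR=fe; VEL=ol


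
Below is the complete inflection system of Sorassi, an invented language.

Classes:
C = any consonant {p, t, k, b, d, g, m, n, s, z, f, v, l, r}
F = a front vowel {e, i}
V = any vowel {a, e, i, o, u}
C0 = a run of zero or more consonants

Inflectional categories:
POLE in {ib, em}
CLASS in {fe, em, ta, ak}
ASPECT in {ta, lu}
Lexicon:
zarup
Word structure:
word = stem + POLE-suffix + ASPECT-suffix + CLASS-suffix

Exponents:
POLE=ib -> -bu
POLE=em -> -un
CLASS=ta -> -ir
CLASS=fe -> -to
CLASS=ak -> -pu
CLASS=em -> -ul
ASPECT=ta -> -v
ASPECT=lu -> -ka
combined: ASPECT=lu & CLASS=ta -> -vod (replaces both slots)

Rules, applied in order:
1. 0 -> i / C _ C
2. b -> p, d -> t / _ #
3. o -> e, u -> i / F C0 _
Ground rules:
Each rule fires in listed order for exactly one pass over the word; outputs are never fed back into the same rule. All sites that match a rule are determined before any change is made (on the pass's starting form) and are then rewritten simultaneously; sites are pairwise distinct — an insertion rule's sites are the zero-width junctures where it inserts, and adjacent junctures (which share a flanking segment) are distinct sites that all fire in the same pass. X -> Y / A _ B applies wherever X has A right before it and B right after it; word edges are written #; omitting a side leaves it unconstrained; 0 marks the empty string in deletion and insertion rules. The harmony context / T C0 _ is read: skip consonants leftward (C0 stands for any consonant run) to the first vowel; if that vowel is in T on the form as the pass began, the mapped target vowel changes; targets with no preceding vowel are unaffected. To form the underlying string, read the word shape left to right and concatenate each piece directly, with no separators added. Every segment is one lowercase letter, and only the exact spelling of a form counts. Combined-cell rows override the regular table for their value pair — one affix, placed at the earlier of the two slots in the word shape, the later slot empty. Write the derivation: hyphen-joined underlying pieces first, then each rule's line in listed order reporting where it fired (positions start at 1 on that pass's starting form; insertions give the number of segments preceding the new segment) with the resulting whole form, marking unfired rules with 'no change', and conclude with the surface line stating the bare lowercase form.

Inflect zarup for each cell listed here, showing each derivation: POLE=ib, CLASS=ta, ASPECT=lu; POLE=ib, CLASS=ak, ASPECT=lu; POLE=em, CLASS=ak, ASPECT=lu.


cell POLE=ib, CLASS=ta, ASPECT=lu:
underlying: zarup-bu-vod
1. 0 -> i / C _ C: inserts after position(s) 5: zarupibuvod
2. b -> p, d -> t / _ #: fires at position(s) 11: zarupibuvot
3. o -> e, u -> i / F C0 _: fires at position(s) 8: zarupibivot
surface: zarupibivot

cell POLE=ib, CLASS=ak, ASPECT=lu:
underlying: zarup-bu-ka-pu
1. 0 -> i / C _ C: inserts after position(s) 5: zarupibukapu
2. b -> p, d -> t / _ #: no change
3. o -> e, u -> i / F C0 _: fires at position(s) 8: zarupibikapu
surface: zarupibikapu

cell POLE=em, CLASS=ak, ASPECT=lu:
underlying: zarup-un-ka-pu
1. 0 -> i / C _ C: inserts after position(s) 7: zarupunikapu
2. b -> p, d -> t / _ #: no change
3. o -> e, u -> i / F C0 _: no change
surface: zarupunikapu


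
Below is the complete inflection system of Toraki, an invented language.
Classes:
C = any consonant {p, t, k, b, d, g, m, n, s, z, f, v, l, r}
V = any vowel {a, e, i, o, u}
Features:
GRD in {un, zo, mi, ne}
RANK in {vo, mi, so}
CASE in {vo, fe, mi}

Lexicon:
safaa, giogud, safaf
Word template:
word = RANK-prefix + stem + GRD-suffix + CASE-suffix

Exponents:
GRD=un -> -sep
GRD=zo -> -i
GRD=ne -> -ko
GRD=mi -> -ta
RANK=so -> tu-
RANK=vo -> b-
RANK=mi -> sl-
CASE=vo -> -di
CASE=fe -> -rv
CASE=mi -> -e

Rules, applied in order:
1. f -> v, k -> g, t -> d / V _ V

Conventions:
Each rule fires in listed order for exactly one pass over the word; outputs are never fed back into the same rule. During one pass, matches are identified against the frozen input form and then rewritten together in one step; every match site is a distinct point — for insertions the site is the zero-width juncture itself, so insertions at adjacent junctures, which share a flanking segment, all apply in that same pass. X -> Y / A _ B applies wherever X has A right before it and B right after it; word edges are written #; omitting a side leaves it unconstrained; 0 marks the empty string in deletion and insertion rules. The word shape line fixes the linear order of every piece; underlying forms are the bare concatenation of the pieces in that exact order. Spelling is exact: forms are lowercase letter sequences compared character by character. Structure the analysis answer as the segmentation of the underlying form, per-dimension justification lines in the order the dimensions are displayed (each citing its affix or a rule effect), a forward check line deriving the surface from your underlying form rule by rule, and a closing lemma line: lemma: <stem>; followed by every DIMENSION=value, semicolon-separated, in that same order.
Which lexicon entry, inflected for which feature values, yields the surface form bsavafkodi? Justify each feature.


underlying: b-safaf-ko-di
GRD=ne - signalled by the affix -ko
RANK=vo - signalled by the affix b-
CASE=vo - signalled by the affix -di
check: bsafafkodi -> bsavafkodi
lemma: safaf; GRD=ne; RANK=vo; CASE=vo


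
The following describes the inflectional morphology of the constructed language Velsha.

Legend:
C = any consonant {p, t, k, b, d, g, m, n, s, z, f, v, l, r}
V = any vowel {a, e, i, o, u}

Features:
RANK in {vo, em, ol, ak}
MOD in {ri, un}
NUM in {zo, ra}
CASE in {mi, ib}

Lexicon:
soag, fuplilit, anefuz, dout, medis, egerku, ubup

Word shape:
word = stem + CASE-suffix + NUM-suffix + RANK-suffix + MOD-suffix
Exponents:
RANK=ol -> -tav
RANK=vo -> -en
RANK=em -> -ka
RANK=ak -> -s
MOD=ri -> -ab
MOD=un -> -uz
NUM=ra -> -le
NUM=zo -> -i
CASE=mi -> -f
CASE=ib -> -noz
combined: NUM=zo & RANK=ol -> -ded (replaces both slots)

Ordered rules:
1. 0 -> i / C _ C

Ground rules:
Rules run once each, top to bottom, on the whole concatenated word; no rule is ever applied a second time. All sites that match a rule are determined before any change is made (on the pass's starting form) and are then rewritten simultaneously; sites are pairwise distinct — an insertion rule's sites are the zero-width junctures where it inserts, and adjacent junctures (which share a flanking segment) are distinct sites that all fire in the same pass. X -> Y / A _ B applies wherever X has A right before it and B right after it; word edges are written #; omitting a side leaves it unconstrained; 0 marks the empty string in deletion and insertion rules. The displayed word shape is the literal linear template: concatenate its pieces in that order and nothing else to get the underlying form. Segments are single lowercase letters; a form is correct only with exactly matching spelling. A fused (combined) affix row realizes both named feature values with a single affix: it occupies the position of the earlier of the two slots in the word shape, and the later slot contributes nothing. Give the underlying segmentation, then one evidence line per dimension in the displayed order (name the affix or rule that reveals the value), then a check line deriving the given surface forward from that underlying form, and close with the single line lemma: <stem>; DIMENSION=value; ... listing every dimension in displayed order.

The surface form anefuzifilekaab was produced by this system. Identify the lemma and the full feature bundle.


underlying: anefuz-f-le-ka-ab
RANK=em - signalled by the affix -ka
MOD=ri - signalled by the affix -ab
NUM=ra - signalled by the affix -le
CASE=mi - signalled by the affix -f
check: anefuzflekaab -> anefuzifilekaab
lemma: anefuz; RANK=em; MOD=ri; NUM=ra; CASE=mi


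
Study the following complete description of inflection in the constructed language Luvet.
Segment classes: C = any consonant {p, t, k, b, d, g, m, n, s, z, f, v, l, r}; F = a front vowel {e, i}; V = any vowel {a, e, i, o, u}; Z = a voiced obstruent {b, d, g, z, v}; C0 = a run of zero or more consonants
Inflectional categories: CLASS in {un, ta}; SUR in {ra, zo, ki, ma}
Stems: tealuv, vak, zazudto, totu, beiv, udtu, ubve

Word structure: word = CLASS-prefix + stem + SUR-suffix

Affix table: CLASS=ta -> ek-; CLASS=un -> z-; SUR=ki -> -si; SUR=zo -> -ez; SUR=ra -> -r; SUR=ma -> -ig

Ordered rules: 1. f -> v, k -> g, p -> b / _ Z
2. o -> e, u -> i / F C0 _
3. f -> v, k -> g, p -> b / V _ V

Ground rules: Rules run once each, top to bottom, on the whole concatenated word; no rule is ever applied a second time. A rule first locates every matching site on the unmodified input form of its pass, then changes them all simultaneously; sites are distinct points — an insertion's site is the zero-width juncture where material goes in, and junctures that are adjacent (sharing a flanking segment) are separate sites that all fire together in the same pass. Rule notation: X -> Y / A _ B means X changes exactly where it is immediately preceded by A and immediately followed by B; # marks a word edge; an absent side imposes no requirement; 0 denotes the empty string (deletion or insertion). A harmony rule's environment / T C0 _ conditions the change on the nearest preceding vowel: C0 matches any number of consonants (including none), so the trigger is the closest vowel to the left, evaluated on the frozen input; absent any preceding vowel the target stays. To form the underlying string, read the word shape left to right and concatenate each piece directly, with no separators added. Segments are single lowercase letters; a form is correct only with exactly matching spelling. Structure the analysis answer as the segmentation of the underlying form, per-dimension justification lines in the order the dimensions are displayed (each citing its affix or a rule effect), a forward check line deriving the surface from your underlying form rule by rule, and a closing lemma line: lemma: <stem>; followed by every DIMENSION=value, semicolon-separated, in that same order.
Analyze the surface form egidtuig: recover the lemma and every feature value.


underlying: ek-udtu-ig
CLASS=ta - signalled by the affix ek-
SUR=ma - signalled by the affix -ig
check: ekudtuig -> ekudtuig -> ekidtuig -> egidtuig
lemma: udtu; CLASS=ta; SUR=ma


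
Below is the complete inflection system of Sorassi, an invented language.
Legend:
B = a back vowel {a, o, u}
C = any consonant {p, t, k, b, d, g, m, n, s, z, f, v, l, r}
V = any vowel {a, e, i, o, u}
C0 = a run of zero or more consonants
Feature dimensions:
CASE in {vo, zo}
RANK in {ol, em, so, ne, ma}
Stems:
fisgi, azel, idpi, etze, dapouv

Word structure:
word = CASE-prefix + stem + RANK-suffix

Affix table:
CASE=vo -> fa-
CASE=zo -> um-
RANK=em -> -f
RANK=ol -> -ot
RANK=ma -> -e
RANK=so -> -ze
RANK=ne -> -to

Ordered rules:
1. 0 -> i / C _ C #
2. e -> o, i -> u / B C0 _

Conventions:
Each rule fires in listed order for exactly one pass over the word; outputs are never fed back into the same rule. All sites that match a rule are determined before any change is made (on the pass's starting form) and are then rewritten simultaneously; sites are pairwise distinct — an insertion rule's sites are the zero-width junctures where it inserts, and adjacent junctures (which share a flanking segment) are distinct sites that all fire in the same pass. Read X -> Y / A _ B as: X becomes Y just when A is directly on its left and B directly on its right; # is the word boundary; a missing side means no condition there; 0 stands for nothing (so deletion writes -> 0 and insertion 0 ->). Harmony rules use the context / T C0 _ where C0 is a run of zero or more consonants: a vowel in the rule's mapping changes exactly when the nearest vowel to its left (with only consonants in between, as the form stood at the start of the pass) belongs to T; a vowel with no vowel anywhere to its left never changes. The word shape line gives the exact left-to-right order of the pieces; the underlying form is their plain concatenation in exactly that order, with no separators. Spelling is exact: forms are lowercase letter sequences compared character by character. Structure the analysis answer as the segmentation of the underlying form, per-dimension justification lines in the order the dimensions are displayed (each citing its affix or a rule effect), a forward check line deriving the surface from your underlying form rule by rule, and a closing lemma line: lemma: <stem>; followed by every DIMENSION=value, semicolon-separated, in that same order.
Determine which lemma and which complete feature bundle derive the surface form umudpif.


underlying: um-idpi-f
CASE=zo - signalled by the affix um-
RANK=em - signalled by the affix -f
check: umidpif -> umidpif -> umudpif
lemma: idpi; CASE=zo; RANK=em


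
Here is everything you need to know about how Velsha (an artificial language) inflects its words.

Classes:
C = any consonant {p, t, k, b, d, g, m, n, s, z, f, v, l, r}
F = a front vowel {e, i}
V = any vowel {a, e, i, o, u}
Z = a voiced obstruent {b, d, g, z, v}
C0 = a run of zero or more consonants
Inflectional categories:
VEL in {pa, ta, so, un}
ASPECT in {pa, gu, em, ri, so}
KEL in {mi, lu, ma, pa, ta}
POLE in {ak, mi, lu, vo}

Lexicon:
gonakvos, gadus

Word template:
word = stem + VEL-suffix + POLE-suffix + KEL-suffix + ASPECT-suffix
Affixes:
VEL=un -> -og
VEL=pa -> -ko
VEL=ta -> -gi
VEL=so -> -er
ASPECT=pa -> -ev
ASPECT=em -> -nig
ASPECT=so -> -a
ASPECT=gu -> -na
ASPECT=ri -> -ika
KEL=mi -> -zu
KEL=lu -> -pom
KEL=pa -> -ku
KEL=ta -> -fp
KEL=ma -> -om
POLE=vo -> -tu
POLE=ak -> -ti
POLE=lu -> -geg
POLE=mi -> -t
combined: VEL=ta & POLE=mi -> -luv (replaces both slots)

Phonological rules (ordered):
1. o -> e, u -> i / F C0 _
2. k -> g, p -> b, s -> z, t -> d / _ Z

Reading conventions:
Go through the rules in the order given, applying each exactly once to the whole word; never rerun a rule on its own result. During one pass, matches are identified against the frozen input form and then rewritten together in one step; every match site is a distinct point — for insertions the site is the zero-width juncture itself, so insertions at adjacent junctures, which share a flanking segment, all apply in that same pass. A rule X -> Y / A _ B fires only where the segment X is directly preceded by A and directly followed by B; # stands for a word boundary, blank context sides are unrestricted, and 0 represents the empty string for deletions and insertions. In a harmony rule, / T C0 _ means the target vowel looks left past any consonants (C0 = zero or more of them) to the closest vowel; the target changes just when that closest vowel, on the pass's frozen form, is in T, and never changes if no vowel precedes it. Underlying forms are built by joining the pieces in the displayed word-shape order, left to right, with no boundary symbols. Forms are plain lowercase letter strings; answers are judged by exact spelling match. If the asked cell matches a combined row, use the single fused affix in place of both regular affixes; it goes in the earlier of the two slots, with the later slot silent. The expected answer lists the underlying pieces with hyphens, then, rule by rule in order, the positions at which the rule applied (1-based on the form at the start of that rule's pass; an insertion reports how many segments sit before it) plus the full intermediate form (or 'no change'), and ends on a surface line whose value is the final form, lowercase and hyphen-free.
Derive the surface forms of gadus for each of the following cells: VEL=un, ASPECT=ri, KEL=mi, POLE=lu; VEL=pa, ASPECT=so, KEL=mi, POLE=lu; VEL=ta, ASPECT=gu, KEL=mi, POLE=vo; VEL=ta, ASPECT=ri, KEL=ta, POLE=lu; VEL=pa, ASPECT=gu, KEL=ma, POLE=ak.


cell VEL=un, ASPECT=ri, KEL=mi, POLE=lu:
underlying: gadus-og-geg-zu-ika
1. o -> e, u -> i / F C0 _: fires at position(s) 12: gadusoggegziika
2. k -> g, p -> b, s -> z, t -> d / _ Z: no change
surface: gadusoggegziika

cell VEL=pa, ASPECT=so, KEL=mi, POLE=lu:
underlying: gadus-ko-geg-zu-a
1. o -> e, u -> i / F C0 _: fires at position(s) 12: gaduskogegzia
2. k -> g, p -> b, s -> z, t -> d / _ Z: no change
surface: gaduskogegzia

cell VEL=ta, ASPECT=gu, KEL=mi, POLE=vo:
underlying: gadus-gi-tu-zu-na
1. o -> e, u -> i / F C0 _: fires at position(s) 9: gadusgitizuna
2. k -> g, p -> b, s -> z, t -> d / _ Z: fires at position(s) 5: gaduzgitizuna
surface: gaduzgitizuna

cell VEL=ta, ASPECT=ri, KEL=ta, POLE=lu:
underlying: gadus-gi-geg-fp-ika
1. o -> e, u -> i / F C0 _: no change
2. k -> g, p -> b, s -> z, t -> d / _ Z: fires at position(s) 5: gaduzgigegfpika
surface: gaduzgigegfpika

cell VEL=pa, ASPECT=gu, KEL=ma, POLE=ak:
underlying: gadus-ko-ti-om-na
1. o -> e, u -> i / F C0 _: fires at position(s) 10: gaduskotiemna
2. k -> g, p -> b, s -> z, t -> d / _ Z: no change
surface: gaduskotiemna


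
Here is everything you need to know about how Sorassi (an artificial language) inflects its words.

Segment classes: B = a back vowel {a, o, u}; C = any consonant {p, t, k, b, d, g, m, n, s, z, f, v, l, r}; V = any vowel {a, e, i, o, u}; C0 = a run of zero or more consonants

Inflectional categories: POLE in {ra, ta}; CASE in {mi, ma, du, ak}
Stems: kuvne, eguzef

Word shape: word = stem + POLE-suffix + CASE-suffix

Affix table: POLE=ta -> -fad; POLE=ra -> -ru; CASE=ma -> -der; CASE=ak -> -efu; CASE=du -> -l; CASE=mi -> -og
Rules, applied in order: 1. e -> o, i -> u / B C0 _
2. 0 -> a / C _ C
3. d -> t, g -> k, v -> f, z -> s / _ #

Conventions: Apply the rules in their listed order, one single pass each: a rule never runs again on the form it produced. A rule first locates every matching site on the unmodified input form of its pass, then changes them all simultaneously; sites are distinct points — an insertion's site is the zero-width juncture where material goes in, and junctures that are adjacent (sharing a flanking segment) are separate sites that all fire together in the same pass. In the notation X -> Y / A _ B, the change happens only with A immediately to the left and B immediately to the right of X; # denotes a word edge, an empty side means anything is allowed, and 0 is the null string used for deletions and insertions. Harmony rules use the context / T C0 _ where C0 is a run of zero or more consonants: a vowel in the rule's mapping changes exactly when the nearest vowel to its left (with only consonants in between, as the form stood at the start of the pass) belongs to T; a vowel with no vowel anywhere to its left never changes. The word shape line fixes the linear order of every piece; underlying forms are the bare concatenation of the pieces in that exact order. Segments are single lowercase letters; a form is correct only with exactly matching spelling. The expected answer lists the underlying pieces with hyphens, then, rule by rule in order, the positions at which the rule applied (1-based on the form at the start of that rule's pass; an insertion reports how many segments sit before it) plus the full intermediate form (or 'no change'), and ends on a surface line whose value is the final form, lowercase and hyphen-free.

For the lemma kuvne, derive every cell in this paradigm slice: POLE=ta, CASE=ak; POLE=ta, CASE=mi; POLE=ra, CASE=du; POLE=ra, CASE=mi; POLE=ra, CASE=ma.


cell POLE=ta, CASE=ak:
underlying: kuvne-fad-efu
1. e -> o, i -> u / B C0 _: fires at position(s) 5, 9: kuvnofadofu
2. 0 -> a / C _ C: inserts after position(s) 3: kuvanofadofu
3. d -> t, g -> k, v -> f, z -> s / _ #: no change
surface: kuvanofadofu

cell POLE=ta, CASE=mi:
underlying: kuvne-fad-og
1. e -> o, i -> u / B C0 _: fires at position(s) 5: kuvnofadog
2. 0 -> a / C _ C: inserts after position(s) 3: kuvanofadog
3. d -> t, g -> k, v -> f, z -> s / _ #: fires at position(s) 11: kuvanofadok
surface: kuvanofadok

cell POLE=ra, CASE=du:
underlying: kuvne-ru-l
1. e -> o, i -> u / B C0 _: fires at position(s) 5: kuvnorul
2. 0 -> a / C _ C: inserts after position(s) 3: kuvanorul
3. d -> t, g -> k, v -> f, z -> s / _ #: no change
surface: kuvanorul

cell POLE=ra, CASE=mi:
underlying: kuvne-ru-og
1. e -> o, i -> u / B C0 _: fires at position(s) 5: kuvnoruog
2. 0 -> a / C _ C: inserts after position(s) 3: kuvanoruog
3. d -> t, g -> k, v -> f, z -> s / _ #: fires at position(s) 10: kuvanoruok
surface: kuvanoruok

cell POLE=ra, CASE=ma:
underlying: kuvne-ru-der
1. e -> o, i -> u / B C0 _: fires at position(s) 5, 9: kuvnorudor
2. 0 -> a / C _ C: inserts after position(s) 3: kuvanorudor
3. d -> t, g -> k, v -> f, z -> s / _ #: no change
surface: kuvanorudor


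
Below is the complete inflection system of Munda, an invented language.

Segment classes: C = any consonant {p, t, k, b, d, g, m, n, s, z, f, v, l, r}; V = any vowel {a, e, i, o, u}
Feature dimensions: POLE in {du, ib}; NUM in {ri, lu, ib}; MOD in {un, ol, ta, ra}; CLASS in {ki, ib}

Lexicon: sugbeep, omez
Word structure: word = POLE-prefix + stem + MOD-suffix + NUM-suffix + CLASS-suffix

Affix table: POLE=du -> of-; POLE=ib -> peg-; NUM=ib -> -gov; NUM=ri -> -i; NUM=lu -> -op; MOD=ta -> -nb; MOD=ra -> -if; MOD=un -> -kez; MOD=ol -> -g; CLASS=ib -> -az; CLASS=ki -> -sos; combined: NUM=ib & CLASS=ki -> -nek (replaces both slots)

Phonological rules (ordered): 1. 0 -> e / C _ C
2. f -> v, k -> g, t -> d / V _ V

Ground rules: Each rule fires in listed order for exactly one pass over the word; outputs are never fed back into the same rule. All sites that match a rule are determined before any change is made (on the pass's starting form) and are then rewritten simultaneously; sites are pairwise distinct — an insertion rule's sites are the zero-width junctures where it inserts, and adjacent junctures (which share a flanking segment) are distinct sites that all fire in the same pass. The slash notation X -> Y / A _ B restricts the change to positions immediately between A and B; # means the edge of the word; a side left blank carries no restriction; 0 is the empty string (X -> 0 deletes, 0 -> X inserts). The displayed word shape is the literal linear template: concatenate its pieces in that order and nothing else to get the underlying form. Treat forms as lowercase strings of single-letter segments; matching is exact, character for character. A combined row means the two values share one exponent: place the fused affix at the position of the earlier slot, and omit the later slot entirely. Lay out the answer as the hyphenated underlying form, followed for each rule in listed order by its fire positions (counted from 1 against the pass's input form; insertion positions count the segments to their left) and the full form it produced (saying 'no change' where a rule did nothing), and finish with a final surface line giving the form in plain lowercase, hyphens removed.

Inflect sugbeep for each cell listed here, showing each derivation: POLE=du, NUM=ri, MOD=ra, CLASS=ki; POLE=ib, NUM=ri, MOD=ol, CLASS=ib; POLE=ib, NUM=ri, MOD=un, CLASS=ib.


cell POLE=du, NUM=ri, MOD=ra, CLASS=ki:
underlying: of-sugbeep-if-i-sos
1. 0 -> e / C _ C: inserts after position(s) 2, 5: ofesugebeepifisos
2. f -> v, k -> g, t -> d / V _ V: fires at position(s) 2, 13: ovesugebeepivisos
surface: ovesugebeepivisos

cell POLE=ib, NUM=ri, MOD=ol, CLASS=ib:
underlying: peg-sugbeep-g-i-az
1. 0 -> e / C _ C: inserts after position(s) 3, 6, 10: pegesugebeepegiaz
2. f -> v, k -> g, t -> d / V _ V: no change
surface: pegesugebeepegiaz

cell POLE=ib, NUM=ri, MOD=un, CLASS=ib:
underlying: peg-sugbeep-kez-i-az
1. 0 -> e / C _ C: inserts after position(s) 3, 6, 10: pegesugebeepekeziaz
2. f -> v, k -> g, t -> d / V _ V: fires at position(s) 14: pegesugebeepegeziaz
surface: pegesugebeepegeziaz


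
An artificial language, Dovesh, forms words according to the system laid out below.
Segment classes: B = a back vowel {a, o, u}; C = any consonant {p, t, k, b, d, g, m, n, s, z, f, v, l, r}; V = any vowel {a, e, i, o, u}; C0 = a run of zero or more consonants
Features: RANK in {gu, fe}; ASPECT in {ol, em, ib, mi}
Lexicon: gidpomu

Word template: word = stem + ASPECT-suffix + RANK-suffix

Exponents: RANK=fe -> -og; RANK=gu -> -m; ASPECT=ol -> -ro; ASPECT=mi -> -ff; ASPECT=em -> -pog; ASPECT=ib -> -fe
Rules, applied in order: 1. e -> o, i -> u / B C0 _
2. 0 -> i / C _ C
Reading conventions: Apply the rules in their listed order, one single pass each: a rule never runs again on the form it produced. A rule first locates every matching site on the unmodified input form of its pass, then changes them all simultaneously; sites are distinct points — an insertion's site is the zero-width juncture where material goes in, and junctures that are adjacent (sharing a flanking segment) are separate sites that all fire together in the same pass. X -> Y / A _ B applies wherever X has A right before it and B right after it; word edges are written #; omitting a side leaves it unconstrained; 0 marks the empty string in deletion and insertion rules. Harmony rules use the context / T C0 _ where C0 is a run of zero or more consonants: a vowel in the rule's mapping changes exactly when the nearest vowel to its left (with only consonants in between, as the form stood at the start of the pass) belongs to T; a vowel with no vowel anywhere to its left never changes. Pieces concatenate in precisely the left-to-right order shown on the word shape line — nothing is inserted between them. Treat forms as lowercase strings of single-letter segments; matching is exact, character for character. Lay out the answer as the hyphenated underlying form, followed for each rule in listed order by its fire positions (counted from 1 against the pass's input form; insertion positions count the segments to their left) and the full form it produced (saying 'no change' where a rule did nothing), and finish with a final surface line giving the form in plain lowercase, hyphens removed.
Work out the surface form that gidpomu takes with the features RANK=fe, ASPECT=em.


underlying: gidpomu-pog-og
1. e -> o, i -> u / B C0 _: no change
2. 0 -> i / C _ C: inserts after position(s) 3: gidipomupogog
surface: gidipomupogog


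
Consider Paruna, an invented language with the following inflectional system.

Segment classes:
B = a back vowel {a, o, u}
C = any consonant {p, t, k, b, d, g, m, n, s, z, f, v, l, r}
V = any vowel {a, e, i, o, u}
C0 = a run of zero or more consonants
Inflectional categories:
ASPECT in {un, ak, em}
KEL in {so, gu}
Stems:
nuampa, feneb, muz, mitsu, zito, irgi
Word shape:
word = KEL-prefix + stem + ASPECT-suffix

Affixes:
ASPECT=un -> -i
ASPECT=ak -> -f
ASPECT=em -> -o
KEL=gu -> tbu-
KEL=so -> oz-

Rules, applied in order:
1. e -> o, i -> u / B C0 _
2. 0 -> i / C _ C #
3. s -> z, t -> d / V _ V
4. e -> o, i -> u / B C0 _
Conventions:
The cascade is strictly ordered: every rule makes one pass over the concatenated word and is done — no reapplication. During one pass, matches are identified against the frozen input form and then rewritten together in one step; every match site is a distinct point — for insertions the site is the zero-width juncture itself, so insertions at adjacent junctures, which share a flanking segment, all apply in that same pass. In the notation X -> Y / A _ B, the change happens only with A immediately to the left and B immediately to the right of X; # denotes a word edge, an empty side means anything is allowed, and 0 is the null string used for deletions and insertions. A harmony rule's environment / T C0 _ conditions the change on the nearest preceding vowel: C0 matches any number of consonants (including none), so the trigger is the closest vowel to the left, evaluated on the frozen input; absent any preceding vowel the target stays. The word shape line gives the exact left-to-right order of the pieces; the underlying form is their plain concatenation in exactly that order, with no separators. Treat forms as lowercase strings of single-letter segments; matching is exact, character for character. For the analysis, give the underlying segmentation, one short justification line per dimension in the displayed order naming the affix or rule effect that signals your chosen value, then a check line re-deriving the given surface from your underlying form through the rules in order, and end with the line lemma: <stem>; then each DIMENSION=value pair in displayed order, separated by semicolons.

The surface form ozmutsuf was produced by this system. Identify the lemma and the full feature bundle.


underlying: oz-mitsu-f
ASPECT=ak - signalled by the affix -f
KEL=so - signalled by the affix oz-
check: ozmitsuf -> ozmutsuf -> ozmutsuf -> ozmutsuf -> ozmutsuf
lemma: mitsu; ASPECT=ak; KEL=so


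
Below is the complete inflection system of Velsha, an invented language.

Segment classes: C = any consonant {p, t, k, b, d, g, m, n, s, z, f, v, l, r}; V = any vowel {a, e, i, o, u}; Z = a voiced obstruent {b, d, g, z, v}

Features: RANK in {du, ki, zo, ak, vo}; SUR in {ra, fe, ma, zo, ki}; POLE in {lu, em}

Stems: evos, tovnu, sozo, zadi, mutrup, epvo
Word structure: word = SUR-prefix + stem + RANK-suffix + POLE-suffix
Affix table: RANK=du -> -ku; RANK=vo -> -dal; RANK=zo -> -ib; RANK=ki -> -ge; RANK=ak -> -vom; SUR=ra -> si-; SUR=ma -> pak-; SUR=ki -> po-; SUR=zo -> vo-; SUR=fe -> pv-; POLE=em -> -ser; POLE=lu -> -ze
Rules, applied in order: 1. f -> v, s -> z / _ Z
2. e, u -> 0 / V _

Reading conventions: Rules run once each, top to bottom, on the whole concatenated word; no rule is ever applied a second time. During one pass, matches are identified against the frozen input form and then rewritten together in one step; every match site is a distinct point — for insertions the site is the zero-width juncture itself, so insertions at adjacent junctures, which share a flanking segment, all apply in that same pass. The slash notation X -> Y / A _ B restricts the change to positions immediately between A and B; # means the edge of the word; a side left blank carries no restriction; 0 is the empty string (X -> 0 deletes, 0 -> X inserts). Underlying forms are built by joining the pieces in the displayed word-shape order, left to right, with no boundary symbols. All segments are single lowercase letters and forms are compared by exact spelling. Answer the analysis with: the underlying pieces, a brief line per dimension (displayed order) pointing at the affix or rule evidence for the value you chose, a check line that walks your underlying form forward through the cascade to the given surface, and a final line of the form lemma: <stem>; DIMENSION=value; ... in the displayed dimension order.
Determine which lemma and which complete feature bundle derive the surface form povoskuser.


underlying: po-evos-ku-ser
RANK=du - signalled by the affix -ku
SUR=ki - signalled by the affix po-
POLE=em - signalled by the affix -ser
check: poevoskuser -> poevoskuser -> povoskuser
lemma: evos; RANK=du; SUR=ki; POLE=em


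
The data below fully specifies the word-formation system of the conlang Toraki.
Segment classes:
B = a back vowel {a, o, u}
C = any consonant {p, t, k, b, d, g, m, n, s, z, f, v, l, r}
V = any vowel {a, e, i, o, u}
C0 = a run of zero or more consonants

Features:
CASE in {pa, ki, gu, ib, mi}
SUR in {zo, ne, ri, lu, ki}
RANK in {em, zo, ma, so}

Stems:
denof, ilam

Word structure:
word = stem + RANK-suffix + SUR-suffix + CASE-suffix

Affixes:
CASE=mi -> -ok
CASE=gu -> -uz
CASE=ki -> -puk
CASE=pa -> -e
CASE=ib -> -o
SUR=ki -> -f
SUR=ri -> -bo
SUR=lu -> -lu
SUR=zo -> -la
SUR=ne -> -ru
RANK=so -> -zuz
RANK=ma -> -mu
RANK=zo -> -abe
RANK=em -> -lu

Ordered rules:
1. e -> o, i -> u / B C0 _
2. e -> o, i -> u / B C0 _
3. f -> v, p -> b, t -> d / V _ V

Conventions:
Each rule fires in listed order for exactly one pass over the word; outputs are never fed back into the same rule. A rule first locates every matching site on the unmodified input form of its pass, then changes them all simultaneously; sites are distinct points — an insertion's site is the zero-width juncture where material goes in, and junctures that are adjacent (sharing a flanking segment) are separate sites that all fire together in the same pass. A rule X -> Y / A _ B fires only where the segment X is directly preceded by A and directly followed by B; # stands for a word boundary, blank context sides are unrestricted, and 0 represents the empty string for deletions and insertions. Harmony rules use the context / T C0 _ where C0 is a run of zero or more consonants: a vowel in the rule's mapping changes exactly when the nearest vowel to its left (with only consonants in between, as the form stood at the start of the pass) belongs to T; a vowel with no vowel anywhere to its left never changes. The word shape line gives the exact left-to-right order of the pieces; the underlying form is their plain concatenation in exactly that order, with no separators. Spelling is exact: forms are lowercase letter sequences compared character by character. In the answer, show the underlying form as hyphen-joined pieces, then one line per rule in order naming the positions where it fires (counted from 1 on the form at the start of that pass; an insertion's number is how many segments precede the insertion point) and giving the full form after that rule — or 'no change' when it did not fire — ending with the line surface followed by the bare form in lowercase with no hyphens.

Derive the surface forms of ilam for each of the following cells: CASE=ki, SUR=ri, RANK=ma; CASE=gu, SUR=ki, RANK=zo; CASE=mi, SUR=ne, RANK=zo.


cell CASE=ki, SUR=ri, RANK=ma:
underlying: ilam-mu-bo-puk
1. e -> o, i -> u / B C0 _: no change
2. e -> o, i -> u / B C0 _: no change
3. f -> v, p -> b, t -> d / V _ V: fires at position(s) 9: ilammubobuk
surface: ilammubobuk

cell CASE=gu, SUR=ki, RANK=zo:
underlying: ilam-abe-f-uz
1. e -> o, i -> u / B C0 _: fires at position(s) 7: ilamabofuz
2. e -> o, i -> u / B C0 _: no change
3. f -> v, p -> b, t -> d / V _ V: fires at position(s) 8: ilamabovuz
surface: ilamabovuz

cell CASE=mi, SUR=ne, RANK=zo:
underlying: ilam-abe-ru-ok
1. e -> o, i -> u / B C0 _: fires at position(s) 7: ilamaboruok
2. e -> o, i -> u / B C0 _: no change
3. f -> v, p -> b, t -> d / V _ V: no change
surface: ilamaboruok
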